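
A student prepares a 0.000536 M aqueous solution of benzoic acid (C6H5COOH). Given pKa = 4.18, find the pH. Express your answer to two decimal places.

C6H5COOH ⇌ C6H5COO- + H+
Ka = 10^(−4.18) = 6.61 × 10^-5
From the ICE table, Ka = x²/(0.000536 − x) = 6.61 × 10^-5.
The 5% rule fails; solving x² + Ka·x − Ka·C₀ = 0 exactly:
x = (−Ka + √(Ka² + 4·Ka·C₀))/2 = 1.58 × 10^-4 M
pH = −log[H+] = −log(1.58 × 10^-4) = 3.80

pH = 3.80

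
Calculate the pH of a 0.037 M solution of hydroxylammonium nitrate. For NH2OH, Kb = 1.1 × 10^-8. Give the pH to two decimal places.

NH3OH+ is the conjugate acid of the weak base NH2OH.
Ka = Kw/Kb = 1.0×10^-14 / 1.1 × 10^-8 = 9.09 × 10^-7
From the ICE table, Ka = [H+]²/(0.037 − [H+]) = 9.09 × 10^-7.
Since Ka ≪ C₀, [H+] ≈ √(Ka·C₀) = 1.83 × 10^-4 M.
([H+]/C₀ = 0.5% < 5%, so the approximation holds.)
pH = −log(1.83 × 10^-4) = 3.74

pH = 3.74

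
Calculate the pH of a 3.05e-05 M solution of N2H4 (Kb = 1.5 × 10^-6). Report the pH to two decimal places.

pH = 8.78

N2H4 + H2O ⇌ N2H5+ + OH-
From the ICE table, Kb = [OH-]²/(3.05e-05 − [OH-]) = 1.5 × 10^-6.
The 5% rule fails; solving [OH-]² + Kb·[OH-] − Kb·C₀ = 0 exactly:
[OH-] = (−Kb + √(Kb² + 4·Kb·C₀))/2 = 6.06 × 10^-6 M
pOH = 5.22, so pH = 14.00 − pOH = 8.78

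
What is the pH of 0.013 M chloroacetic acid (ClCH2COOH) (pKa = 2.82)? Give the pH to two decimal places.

ClCH2COOH ⇌ ClCH2COO- + H+
Ka = 10^(−2.82) = 1.51 × 10^-3
Ka = x²/(0.013 − x) = 1.51 × 10^-3
Here C₀/Ka ≈ 8.61, so the small-x approximation fails. Use the quadratic:
x = (−Ka + √(Ka² + 4·Ka·C₀))/2 = 3.74 × 10^-3 M
pH = −log(3.74 × 10^-3) = 2.43

pH = 2.43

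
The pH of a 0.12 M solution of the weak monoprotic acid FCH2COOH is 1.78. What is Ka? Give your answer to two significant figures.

[H+] = 10^(-1.78) = 1.66 × 10^-2 M
At equilibrium [HA] = 0.12 − 1.66 × 10^-2 = 1.03 × 10^-1 M
Ka = [H+][A-]/[HA] = (1.66 × 10^-2)² / 1.03 × 10^-1 = 2.7 × 10^-3

Ka = 2.7 × 10^-3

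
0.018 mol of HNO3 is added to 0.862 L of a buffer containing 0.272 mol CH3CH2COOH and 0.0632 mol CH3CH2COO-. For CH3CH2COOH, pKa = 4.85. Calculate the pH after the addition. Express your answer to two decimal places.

After neutralization: n(CH3CH2COOH) = 0.29 mol, n(CH3CH2COO-) = 0.0452 mol.
Henderson–Hasselbalch with mole ratio 0.0452/0.29: pH = 4.85 + (-0.807)

pH = 4.04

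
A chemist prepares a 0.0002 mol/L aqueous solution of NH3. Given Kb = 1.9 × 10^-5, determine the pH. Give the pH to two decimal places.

pH = 9.72

NH3 + H2O ⇌ NH4+ + OH-
Let x = [OH-] at equilibrium. Kb = x²/(0.0002 − x).
The 5% rule fails; solving x² + Kb·x − Kb·C₀ = 0 exactly:
x = (−Kb + √(Kb² + 4·Kb·C₀))/2 = 5.29 × 10^-5 M
pOH = 4.28, so pH = 14.00 − pOH = 9.72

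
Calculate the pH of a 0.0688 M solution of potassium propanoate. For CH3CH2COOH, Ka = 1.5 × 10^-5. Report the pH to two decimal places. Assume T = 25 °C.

pH = 8.83

CH3CH2COO- is the conjugate base of the weak acid CH3CH2COOH.
Kb = Kw/Ka = 1.0×10^-14 / 1.5 × 10^-5 = 6.67 × 10^-10
Kb = [OH-]²/(0.0688 − [OH-]) = 6.67 × 10^-10
Neglecting [OH-] in the denominator: [OH-] = √(6.67 × 10^-10 × 0.0688) = 6.77 × 10^-6 M
([OH-]/C₀ = 0.0098% < 5%, so the approximation holds.)
pOH = −log(6.77 × 10^-6) = 5.17; pH = 14.00 − 5.17 = 8.83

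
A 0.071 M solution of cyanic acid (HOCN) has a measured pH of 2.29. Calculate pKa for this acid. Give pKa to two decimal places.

pKa = 3.40

[H+] = 10^(-2.29) = 5.13 × 10^-3 M
At equilibrium [HA] = 0.071 − 5.13 × 10^-3 = 6.59 × 10^-2 M
Ka = [H+][A-]/[HA] = (5.13 × 10^-3)² / 6.59 × 10^-2 = 3.99 × 10^-4
pKa = -log(3.99 × 10^-4) = 3.40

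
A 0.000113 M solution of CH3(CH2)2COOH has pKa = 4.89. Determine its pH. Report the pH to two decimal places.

CH3(CH2)2COOH ⇌ CH3(CH2)2COO- + H+
Ka = 10^(−4.89) = 1.29 × 10^-5
From the ICE table, Ka = x²/(0.000113 − x) = 1.29 × 10^-5.
The 5% rule fails; solving x² + Ka·x − Ka·C₀ = 0 exactly:
x = (−Ka + √(Ka² + 4·Ka·C₀))/2 = 3.23 × 10^-5 M
pH = −log[H+] = −log(3.23 × 10^-5) = 4.49

pH = 4.49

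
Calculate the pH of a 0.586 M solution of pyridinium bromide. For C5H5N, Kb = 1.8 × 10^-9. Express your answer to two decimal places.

C5H5NH+ is the conjugate acid of the weak base C5H5N.
Ka = Kw/Kb = 1.0×10^-14 / 1.8 × 10^-9 = 5.56 × 10^-6
From the ICE table, Ka = [H+]²/(0.586 − [H+]) = 5.56 × 10^-6.
Since Ka ≪ C₀, [H+] ≈ √(Ka·C₀) = 1.81 × 10^-3 M.
pH = −log(1.81 × 10^-3) = 2.74

pH = 2.74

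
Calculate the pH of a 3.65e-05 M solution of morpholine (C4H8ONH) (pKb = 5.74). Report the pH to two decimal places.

C4H8ONH + H2O ⇌ C4H8ONH2+ + OH-
Kb = 10^(−5.74) = 1.82 × 10^-6
From the ICE table, Kb = [OH-]²/(3.65e-05 − [OH-]) = 1.82 × 10^-6.
[OH-] is not negligible relative to C₀; solve [OH-]² + 1.82e-06·[OH-] − 6.64e-11 = 0.
[OH-] = [−1.82e-06 + √(1.82e-06² + 2.66e-10)]/2 = 7.29 × 10^-6 M
pOH = 5.14, so pH = 14.00 − pOH = 8.86

pH = 8.86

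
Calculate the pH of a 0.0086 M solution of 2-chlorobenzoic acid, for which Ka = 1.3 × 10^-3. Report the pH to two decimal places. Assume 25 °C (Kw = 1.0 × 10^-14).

pH = 2.56

ClC6H4COOH ⇌ ClC6H4COO- + H+
Ka = [H+]²/(0.0086 − [H+]) = 1.3 × 10^-3
Here C₀/Ka ≈ 6.62, so the small-[H+] approximation fails. Use the quadratic:
[H+] = (−Ka + √(Ka² + 4·Ka·C₀))/2 = 2.76 × 10^-3 M
pH = −log(2.76 × 10^-3) = 2.56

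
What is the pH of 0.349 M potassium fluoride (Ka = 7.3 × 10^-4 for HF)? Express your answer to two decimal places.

F- is the conjugate base of the weak acid HF.
Kb = Kw/Ka = 1.0×10^-14 / 7.3 × 10^-4 = 1.37 × 10^-11
Let x = [OH-] at equilibrium. Kb = x²/(0.349 − x).
Neglecting x in the denominator: x = √(1.37 × 10^-11 × 0.349) = 2.19 × 10^-6 M
(x/C₀ = 0.00063% < 5%, so the approximation holds.)
pOH = 5.66, so pH = 14.00 − pOH = 8.34

pH = 8.34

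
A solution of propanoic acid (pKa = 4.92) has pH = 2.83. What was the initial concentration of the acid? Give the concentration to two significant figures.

[H+] = 10^(-2.83) = 1.48 × 10^-3 M = x
Ka = 10^(−4.92) = 1.20 × 10^-5
Ka = x²/(C₀ − x) ⇒ C₀ = x + x²/Ka
C₀ = 1.48 × 10^-3 + (1.48 × 10^-3)²/(1.20 × 10^-5) = 1.84 × 10^-1 M

C₀ = 1.8 × 10^-1 M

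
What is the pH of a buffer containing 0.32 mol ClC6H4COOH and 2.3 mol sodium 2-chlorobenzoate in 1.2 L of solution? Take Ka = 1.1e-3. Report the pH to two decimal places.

pKa = −log(1.1 × 10^-3) = 2.959
Using pH = pKa + log([base]/[acid]) with [base]/[acid] = 2.3/0.32:
pH = 2.959 + (+0.857) = 3.82

pH = 3.82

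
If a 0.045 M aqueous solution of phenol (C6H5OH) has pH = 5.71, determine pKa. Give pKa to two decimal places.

[H+] = 10^(-5.71) = 1.95 × 10^-6 M
At equilibrium [HA] = 0.045 − 1.95 × 10^-6 = 4.50 × 10^-2 M
Ka = [H+][A-]/[HA] = (1.95 × 10^-6)² / 4.50 × 10^-2 = 8.45 × 10^-11
pKa = -log(8.45 × 10^-11) = 10.07

pKa = 10.07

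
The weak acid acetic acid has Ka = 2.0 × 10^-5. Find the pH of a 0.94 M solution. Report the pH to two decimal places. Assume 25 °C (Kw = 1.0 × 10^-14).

CH3COOH ⇌ CH3COO- + H+
From the ICE table, Ka = x²/(0.94 − x) = 2.0 × 10^-5.
Assume x ≪ 0.94: x ≈ √(2.0 × 10^-5 × 0.94) = 4.34 × 10^-3 M
pH = −log[H+] = −log(4.34 × 10^-3) = 2.36

pH = 2.36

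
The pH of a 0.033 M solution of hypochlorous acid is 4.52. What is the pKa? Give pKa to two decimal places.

[H+] = 10^(-4.52) = 3.02 × 10^-5 M
At equilibrium [HA] = 0.033 − 3.02 × 10^-5 = 3.30 × 10^-2 M
Ka = [H+][A-]/[HA] = (3.02 × 10^-5)² / 3.30 × 10^-2 = 2.76 × 10^-8
pKa = -log(2.76 × 10^-8) = 7.56

pKa = 7.56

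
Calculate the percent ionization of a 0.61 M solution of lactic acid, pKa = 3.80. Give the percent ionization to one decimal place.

CH3CH(OH)COOH ⇌ CH3CH(OH)COO- + H+; let x = [H+] at equilibrium.
Ka = 10^(−3.80) = 1.58 × 10^-4
x ≈ √(Ka·C₀) = √(1.58 × 10^-4 × 0.61) = 9.82 × 10^-3 M
% ionization = x/C₀ × 100% = 9.82 × 10^-3/0.61 × 100% = 1.6%

1.6%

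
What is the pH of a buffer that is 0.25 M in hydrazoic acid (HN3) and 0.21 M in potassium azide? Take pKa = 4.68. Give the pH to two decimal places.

pH = 4.60

pH = pKa + log([A⁻]/[HA]) = 4.68 + log(0.21/0.25)
pH = 4.68 + (-0.076) = 4.60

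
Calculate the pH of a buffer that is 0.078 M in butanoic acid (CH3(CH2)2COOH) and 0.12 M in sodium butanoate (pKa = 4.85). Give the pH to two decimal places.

Henderson–Hasselbalch: pH = pKa + log([CH3(CH2)2COO-]/[CH3(CH2)2COOH]) = 4.85 + log(0.12/0.078)
pH = 4.85 + (+0.187) = 5.04

pH = 5.04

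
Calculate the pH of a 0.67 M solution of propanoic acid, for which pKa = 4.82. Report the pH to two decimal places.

pH = 2.50

CH3CH2COOH ⇌ CH3CH2COO- + H+
Ka = 10^(−4.82) = 1.51 × 10^-5
Let x = [H+] at equilibrium. Ka = x²/(0.67 − x).
Assume x ≪ 0.67: x ≈ √(1.51 × 10^-5 × 0.67) = 3.18 × 10^-3 M
pH = −log[H+] = −log(3.18 × 10^-3) = 2.50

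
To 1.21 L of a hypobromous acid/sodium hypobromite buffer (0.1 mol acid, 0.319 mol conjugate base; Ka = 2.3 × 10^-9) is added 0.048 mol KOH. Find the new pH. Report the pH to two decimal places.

pH = 9.49

After neutralization: n(HOBr) = 0.052 mol, n(OBr-) = 0.367 mol.
pKa = −log(2.3 × 10^-9) = 8.638
pH = pKa + log(n_OBr-/n_HOBr) = 8.638 + log(0.367/0.052) = 8.638 + (+0.849)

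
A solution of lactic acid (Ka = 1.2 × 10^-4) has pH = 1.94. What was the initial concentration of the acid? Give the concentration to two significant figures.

[H+] = 10^(-1.94) = 1.15 × 10^-2 M = x
Ka = x²/(C₀ − x) ⇒ C₀ = x + x²/Ka
C₀ = 1.15 × 10^-2 + (1.15 × 10^-2)²/(1.2 × 10^-4) = 1.11 M

C₀ = 1.1 M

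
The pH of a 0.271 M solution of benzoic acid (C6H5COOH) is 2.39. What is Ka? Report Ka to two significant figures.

[H+] = 10^(-2.39) = 4.07 × 10^-3 M
At equilibrium [HA] = 0.271 − 4.07 × 10^-3 = 2.67 × 10^-1 M
Ka = [H+][A-]/[HA] = (4.07 × 10^-3)² / 2.67 × 10^-1 = 6.2 × 10^-5

Ka = 6.2 × 10^-5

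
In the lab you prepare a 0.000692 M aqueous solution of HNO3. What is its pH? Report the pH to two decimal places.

pH = 3.16

HNO3 is a strong acid and dissociates completely, so [H+] = 0.000692 M.
pH = -log(0.000692) = 3.16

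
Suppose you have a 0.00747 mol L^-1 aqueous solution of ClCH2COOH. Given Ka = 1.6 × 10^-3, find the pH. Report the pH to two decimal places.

ClCH2COOH ⇌ ClCH2COO- + H+
From the ICE table, Ka = [H+]²/(0.00747 − [H+]) = 1.6 × 10^-3.
[H+] is not negligible relative to C₀; solve [H+]² + 0.0016·[H+] − 1.2e-05 = 0.
[H+] = (−Ka + √(Ka² + 4·Ka·C₀))/2 = 2.75 × 10^-3 M
pH = −log(2.75 × 10^-3) = 2.56

pH = 2.56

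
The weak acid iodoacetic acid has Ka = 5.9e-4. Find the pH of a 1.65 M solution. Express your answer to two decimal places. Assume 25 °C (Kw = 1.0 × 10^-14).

ICH2COOH ⇌ ICH2COO- + H+
Ka = [H+]²/(1.65 − [H+]) = 5.9 × 10^-4
Assume [H+] ≪ 1.65: [H+] ≈ √(5.9 × 10^-4 × 1.65) = 3.12 × 10^-2 M
([H+]/C₀ = 1.9% < 5%, so the approximation holds.)
pH = −log[H+] = −log(3.12 × 10^-2) = 1.51

pH = 1.51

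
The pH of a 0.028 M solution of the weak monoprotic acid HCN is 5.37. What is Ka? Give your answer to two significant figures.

[H+] = 10^(-5.37) = 4.27 × 10^-6 M
At equilibrium [HA] = 0.028 − 4.27 × 10^-6 = 2.80 × 10^-2 M
Ka = [H+][A-]/[HA] = (4.27 × 10^-6)² / 2.80 × 10^-2 = 6.5 × 10^-10

Ka = 6.5 × 10^-10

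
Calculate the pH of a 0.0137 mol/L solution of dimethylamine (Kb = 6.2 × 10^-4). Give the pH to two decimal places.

pH = 11.42

(CH3)2NH + H2O ⇌ (CH3)2NH2+ + OH-
Kb = [OH-]²/(0.0137 − [OH-]) = 6.2 × 10^-4
[OH-] is not negligible relative to C₀; solve [OH-]² + 0.00062·[OH-] − 8.49e-06 = 0.
[OH-] = (−Kb + √(Kb² + 4·Kb·C₀))/2 = 2.62 × 10^-3 M
pOH = 2.58, so pH = 14.00 − pOH = 11.42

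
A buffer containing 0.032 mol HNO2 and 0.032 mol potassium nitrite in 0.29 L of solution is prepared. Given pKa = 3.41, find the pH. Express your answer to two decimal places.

pH = 3.41

Using pH = pKa + log([base]/[acid]) with [base]/[acid] = 0.032/0.032:
pH = 3.41 + (+0.000) = 3.41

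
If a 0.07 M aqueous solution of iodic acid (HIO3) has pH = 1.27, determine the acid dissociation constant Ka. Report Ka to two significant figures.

Ka = 1.8 × 10^-1

[H+] = 10^(-1.27) = 5.37 × 10^-2 M
At equilibrium [HA] = 0.07 − 5.37 × 10^-2 = 1.63 × 10^-2 M
Ka = [H+][A-]/[HA] = (5.37 × 10^-2)² / 1.63 × 10^-2 = 1.8 × 10^-1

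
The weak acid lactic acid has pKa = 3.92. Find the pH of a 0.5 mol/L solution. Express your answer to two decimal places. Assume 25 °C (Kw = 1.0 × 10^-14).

pH = 2.11

CH3CH(OH)COOH ⇌ CH3CH(OH)COO- + H+
Ka = 10^(−3.92) = 1.20 × 10^-4
Ka = [H+]²/(0.5 − [H+]) = 1.20 × 10^-4
Since Ka ≪ C₀, [H+] ≈ √(Ka·C₀) = 7.75 × 10^-3 M.
Check: 1.5% ionized — well under 5%, approximation valid.
pH = −log[H+] = −log(7.75 × 10^-3) = 2.11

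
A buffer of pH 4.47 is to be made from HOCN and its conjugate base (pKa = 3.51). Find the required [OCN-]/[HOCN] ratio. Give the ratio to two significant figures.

pH = pKa + log(r) ⇒ log(r) = 4.47 − 3.51 = +0.96
r = [OCN-]/[HOCN] = 10^(+0.96) = 9.12

ratio = 9.1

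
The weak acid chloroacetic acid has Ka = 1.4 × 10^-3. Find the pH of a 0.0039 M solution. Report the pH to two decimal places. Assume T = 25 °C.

pH = 2.76

ClCH2COOH ⇌ ClCH2COO- + H+
Ka = x²/(0.0039 − x) = 1.4 × 10^-3
x is not negligible relative to C₀; solve x² + 0.0014·x − 5.46e-06 = 0.
x = [−0.0014 + √(0.0014² + 2.18e-05)]/2 = 1.74 × 10^-3 M
pH = −log(1.74 × 10^-3) = 2.76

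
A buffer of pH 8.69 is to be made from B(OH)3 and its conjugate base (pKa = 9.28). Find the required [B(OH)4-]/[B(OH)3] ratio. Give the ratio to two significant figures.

pH = pKa + log(r) ⇒ log(r) = 8.69 − 9.28 = -0.59
r = [B(OH)4-]/[B(OH)3] = 10^(-0.59) = 0.257

ratio = 0.26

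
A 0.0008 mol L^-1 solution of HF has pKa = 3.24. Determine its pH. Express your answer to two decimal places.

HF ⇌ F- + H+
Ka = 10^(−3.24) = 5.75 × 10^-4
Ka = [H+]²/(0.0008 − [H+]) = 5.75 × 10^-4
The 5% rule fails; solving [H+]² + Ka·[H+] − Ka·C₀ = 0 exactly:
[H+] = [−0.000575 + √(0.000575² + 1.84e-06)]/2 = 4.49 × 10^-4 M
pH = −log(4.49 × 10^-4) = 3.35

pH = 3.35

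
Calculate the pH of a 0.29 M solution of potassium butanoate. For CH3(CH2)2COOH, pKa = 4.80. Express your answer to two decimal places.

pH = 9.13

CH3(CH2)2COO- is the conjugate base of the weak acid CH3(CH2)2COOH.
Ka = 10^(−4.80) = 1.58 × 10^-5
Kb = Kw/Ka = 1.0×10^-14 / 1.58 × 10^-5 = 6.33 × 10^-10
From the ICE table, Kb = [OH-]²/(0.29 − [OH-]) = 6.33 × 10^-10.
Since Kb ≪ C₀, [OH-] ≈ √(Kb·C₀) = 1.35 × 10^-5 M.
pOH = 4.87, so pH = 14.00 − pOH = 9.13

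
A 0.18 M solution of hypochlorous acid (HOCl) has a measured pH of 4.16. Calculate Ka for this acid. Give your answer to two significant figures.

Ka = 2.7 × 10^-8

[H+] = 10^(-4.16) = 6.92 × 10^-5 M
At equilibrium [HA] = 0.18 − 6.92 × 10^-5 = 1.80 × 10^-1 M
Ka = [H+][A-]/[HA] = (6.92 × 10^-5)² / 1.80 × 10^-1 = 2.7 × 10^-8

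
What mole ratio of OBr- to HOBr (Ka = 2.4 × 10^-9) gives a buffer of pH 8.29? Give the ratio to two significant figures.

ratio = 0.47

pKa = -log(2.4 × 10^-9) = 8.620
pH = pKa + log(r) ⇒ log(r) = 8.29 − 8.620 = -0.330
r = [OBr-]/[HOBr] = 10^(-0.330) = 0.468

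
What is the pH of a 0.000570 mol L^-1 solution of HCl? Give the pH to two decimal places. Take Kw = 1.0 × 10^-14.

HCl is a strong acid and dissociates completely, so [H+] = 0.000570 M.
pH = -log(0.00057) = 3.24

pH = 3.24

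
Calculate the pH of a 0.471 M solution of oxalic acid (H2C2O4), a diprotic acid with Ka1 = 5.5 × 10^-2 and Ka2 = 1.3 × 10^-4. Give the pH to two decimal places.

pH = 0.87

Since Ka1 ≫ Ka2, the first ionization dominates [H+].
Ka1 = x²/(0.471 − x) = 5.5 × 10^-2
Solving the quadratic: x = (−Ka1 + √(Ka1² + 4·Ka1·C₀))/2 = 1.36 × 10^-1 M
pH = −log(1.36 × 10^-1) = 0.87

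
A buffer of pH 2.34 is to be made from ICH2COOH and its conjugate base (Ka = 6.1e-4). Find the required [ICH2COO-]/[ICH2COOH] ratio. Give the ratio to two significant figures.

ratio = 0.13

pKa = -log(6.1 × 10^-4) = 3.215
pH = pKa + log(r) ⇒ log(r) = 2.34 − 3.215 = -0.875
r = [ICH2COO-]/[ICH2COOH] = 10^(-0.875) = 0.133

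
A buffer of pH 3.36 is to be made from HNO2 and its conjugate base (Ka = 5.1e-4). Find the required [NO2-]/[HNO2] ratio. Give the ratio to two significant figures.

pKa = -log(5.1 × 10^-4) = 3.292
pH = pKa + log(r) ⇒ log(r) = 3.36 − 3.292 = +0.068
r = [NO2-]/[HNO2] = 10^(+0.068) = 1.17

ratio = 1.2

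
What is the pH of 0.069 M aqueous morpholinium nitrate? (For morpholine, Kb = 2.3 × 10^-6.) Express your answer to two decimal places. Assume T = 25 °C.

pH = 4.76

C4H8ONH2+ is the conjugate acid of the weak base C4H8ONH.
Ka = Kw/Kb = 1.0×10^-14 / 2.3 × 10^-6 = 4.35 × 10^-9
Ka = [H+]²/(0.069 − [H+]) = 4.35 × 10^-9
Assume [H+] ≪ 0.069: [H+] ≈ √(4.35 × 10^-9 × 0.069) = 1.73 × 10^-5 M
Check: 0.025% ionized — well under 5%, approximation valid.
pH = −log(1.73 × 10^-5) = 4.76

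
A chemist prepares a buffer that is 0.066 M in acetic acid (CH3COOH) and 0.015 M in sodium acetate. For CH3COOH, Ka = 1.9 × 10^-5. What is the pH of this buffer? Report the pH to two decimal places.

pH = 4.08

pKa = −log(1.9 × 10^-5) = 4.721
Henderson–Hasselbalch: pH = pKa + log([CH3COO-]/[CH3COOH]) = 4.721 + log(0.015/0.066)
pH = 4.721 + (-0.643) = 4.08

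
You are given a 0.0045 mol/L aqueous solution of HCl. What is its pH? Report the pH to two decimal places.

pH = 2.35

HCl is a strong acid and dissociates completely, so [H+] = 0.0045 M.
pH = -log(0.0045) = 2.35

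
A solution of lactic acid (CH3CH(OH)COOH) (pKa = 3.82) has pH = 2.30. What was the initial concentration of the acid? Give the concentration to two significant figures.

[H+] = 10^(-2.30) = 5.01 × 10^-3 M = x
Ka = 10^(−3.82) = 1.51 × 10^-4
Ka = x²/(C₀ − x) ⇒ C₀ = x + x²/Ka
C₀ = 5.01 × 10^-3 + (5.01 × 10^-3)²/(1.51 × 10^-4) = 1.71 × 10^-1 M

C₀ = 1.7 × 10^-1 M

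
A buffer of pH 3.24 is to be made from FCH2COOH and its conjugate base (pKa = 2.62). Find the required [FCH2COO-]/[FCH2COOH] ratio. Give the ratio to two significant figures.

ratio = 4.2

pH = pKa + log(r) ⇒ log(r) = 3.24 − 2.62 = +0.62
r = [FCH2COO-]/[FCH2COOH] = 10^(+0.62) = 4.17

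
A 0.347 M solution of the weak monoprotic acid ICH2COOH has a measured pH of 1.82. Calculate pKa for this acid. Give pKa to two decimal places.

pKa = 3.16

[H+] = 10^(-1.82) = 1.51 × 10^-2 M
At equilibrium [HA] = 0.347 − 1.51 × 10^-2 = 3.32 × 10^-1 M
Ka = [H+][A-]/[HA] = (1.51 × 10^-2)² / 3.32 × 10^-1 = 6.87 × 10^-4
pKa = -log(6.87 × 10^-4) = 3.16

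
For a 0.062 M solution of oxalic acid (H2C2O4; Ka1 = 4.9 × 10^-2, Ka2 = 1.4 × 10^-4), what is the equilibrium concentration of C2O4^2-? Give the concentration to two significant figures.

1.4 × 10^-4 M

First ionization gives [H+] ≈ [HC2O4-] = 3.58 × 10^-2 M.
Second step: Ka2 = [H+][C2O4^2-]/[HC2O4-] ≈ [C2O4^2-] (since [H+] ≈ [HC2O4-]).
So [C2O4^2-] ≈ Ka2.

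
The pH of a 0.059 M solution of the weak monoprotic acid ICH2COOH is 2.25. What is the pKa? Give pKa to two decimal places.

pKa = 3.23

[H+] = 10^(-2.25) = 5.62 × 10^-3 M
At equilibrium [HA] = 0.059 − 5.62 × 10^-3 = 5.34 × 10^-2 M
Ka = [H+][A-]/[HA] = (5.62 × 10^-3)² / 5.34 × 10^-2 = 5.91 × 10^-4
pKa = -log(5.91 × 10^-4) = 3.23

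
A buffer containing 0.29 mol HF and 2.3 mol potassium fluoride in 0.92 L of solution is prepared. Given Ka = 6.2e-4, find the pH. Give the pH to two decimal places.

pKa = −log(6.2 × 10^-4) = 3.208
Henderson–Hasselbalch: pH = pKa + log([F-]/[HF]) = 3.208 + log(2.3/0.29)
pH = 3.208 + (+0.899) = 4.11

pH = 4.11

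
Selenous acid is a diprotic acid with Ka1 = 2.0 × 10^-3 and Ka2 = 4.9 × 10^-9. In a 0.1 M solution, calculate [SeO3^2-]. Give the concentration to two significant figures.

First ionization gives [H+] ≈ [HSeO3-] = 1.32 × 10^-2 M.
Second step: Ka2 = [H+][SeO3^2-]/[HSeO3-] ≈ [SeO3^2-] (since [H+] ≈ [HSeO3-]).
So [SeO3^2-] ≈ Ka2.

4.9 × 10^-9 M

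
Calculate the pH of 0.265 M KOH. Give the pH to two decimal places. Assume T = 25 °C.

pH = 13.42

KOH is a strong base; [OH-] = 0.265 M.
pOH = -log(0.265) = 0.58
pH = 14.00 - 0.58 = 13.42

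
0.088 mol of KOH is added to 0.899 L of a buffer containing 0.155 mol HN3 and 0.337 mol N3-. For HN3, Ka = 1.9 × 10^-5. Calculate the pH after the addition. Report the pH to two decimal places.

OH- converts HN3 to N3-: HN3 → 0.067 mol, N3- → 0.425 mol.
pKa = −log(1.9 × 10^-5) = 4.721
pH = pKa + log(n_N3-/n_HN3) = 4.721 + log(0.425/0.067) = 4.721 + (+0.802)

pH = 5.52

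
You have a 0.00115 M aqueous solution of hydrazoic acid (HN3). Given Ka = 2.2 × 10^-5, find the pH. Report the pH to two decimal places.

pH = 3.83

HN3 ⇌ N3- + H+
From the ICE table, Ka = x²/(0.00115 − x) = 2.2 × 10^-5.
The 5% rule fails; solving x² + Ka·x − Ka·C₀ = 0 exactly:
x = [−2.2e-05 + √(2.2e-05² + 1.01e-07)]/2 = 1.48 × 10^-4 M
pH = −log[H+] = −log(1.48 × 10^-4) = 3.83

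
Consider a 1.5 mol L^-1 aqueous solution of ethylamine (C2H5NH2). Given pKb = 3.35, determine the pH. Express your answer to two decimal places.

C2H5NH2 + H2O ⇌ C2H5NH3+ + OH-
Kb = 10^(−3.35) = 4.47 × 10^-4
Let x = [OH-] at equilibrium. Kb = x²/(1.5 − x).
Neglecting x in the denominator: x = √(4.47 × 10^-4 × 1.5) = 2.59 × 10^-2 M
pOH = 1.59, so pH = 14.00 − pOH = 12.41

pH = 12.41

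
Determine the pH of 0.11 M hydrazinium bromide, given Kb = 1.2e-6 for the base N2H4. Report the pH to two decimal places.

N2H5+ is the conjugate acid of the weak base N2H4.
Ka = Kw/Kb = 1.0×10^-14 / 1.2 × 10^-6 = 8.33 × 10^-9
Ka = x²/(0.11 − x) = 8.33 × 10^-9
Assume x ≪ 0.11: x ≈ √(8.33 × 10^-9 × 0.11) = 3.03 × 10^-5 M
pH = −log(3.03 × 10^-5) = 4.52

pH = 4.52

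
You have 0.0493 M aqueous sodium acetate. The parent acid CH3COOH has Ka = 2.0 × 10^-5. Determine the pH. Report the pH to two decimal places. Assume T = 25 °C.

pH = 8.70

CH3COO- is the conjugate base of the weak acid CH3COOH.
Kb = Kw/Ka = 1.0×10^-14 / 2.0 × 10^-5 = 5.00 × 10^-10
Let x = [OH-] at equilibrium. Kb = x²/(0.0493 − x).
Neglecting x in the denominator: x = √(5.00 × 10^-10 × 0.0493) = 4.96 × 10^-6 M
pOH = −log(4.96 × 10^-6) = 5.30; pH = 14.00 − 5.30 = 8.70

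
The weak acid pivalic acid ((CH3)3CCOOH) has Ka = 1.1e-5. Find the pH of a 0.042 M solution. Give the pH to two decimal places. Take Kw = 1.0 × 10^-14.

(CH3)3CCOOH ⇌ (CH3)3CCOO- + H+
Ka = [H+]²/(0.042 − [H+]) = 1.1 × 10^-5
Assume [H+] ≪ 0.042: [H+] ≈ √(1.1 × 10^-5 × 0.042) = 6.80 × 10^-4 M
([H+]/C₀ = 1.6% < 5%, so the approximation holds.)
pH = −log[H+] = −log(6.80 × 10^-4) = 3.17

pH = 3.17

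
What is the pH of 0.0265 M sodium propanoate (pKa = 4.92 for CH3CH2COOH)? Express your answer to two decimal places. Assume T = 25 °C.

CH3CH2COO- is the conjugate base of the weak acid CH3CH2COOH.
Ka = 10^(−4.92) = 1.20 × 10^-5
Kb = Kw/Ka = 1.0×10^-14 / 1.20 × 10^-5 = 8.33 × 10^-10
From the ICE table, Kb = x²/(0.0265 − x) = 8.33 × 10^-10.
Neglecting x in the denominator: x = √(8.33 × 10^-10 × 0.0265) = 4.70 × 10^-6 M
Check: 0.018% ionized — well under 5%, approximation valid.
pOH = 5.33, so pH = 14.00 − pOH = 8.67

pH = 8.67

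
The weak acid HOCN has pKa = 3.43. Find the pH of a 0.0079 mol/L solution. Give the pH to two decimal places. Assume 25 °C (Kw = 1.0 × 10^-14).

pH = 2.81

HOCN ⇌ OCN- + H+
Ka = 10^(−3.43) = 3.72 × 10^-4
Ka = x²/(0.0079 − x) = 3.72 × 10^-4
x is not negligible relative to C₀; solve x² + 0.000372·x − 2.94e-06 = 0.
x = [−0.000372 + √(0.000372² + 1.18e-05)]/2 = 1.54 × 10^-3 M
pH = −log[H+] = −log(1.54 × 10^-3) = 2.81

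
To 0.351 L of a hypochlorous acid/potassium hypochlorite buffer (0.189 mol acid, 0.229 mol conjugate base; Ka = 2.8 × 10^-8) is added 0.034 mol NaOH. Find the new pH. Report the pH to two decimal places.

After neutralization: n(HOCl) = 0.155 mol, n(OCl-) = 0.263 mol.
pKa = −log(2.8 × 10^-8) = 7.553
pH = pKa + log([A⁻]/[HA]) = 7.553 + log(0.263/0.155) = 7.553 +0.230

pH = 7.78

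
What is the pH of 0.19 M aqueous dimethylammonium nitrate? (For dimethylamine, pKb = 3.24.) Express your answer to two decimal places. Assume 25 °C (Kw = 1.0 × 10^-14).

pH = 5.74

(CH3)2NH2+ is the conjugate acid of the weak base (CH3)2NH.
Kb = 10^(−3.24) = 5.75 × 10^-4
Ka = Kw/Kb = 1.0×10^-14 / 5.75 × 10^-4 = 1.74 × 10^-11
From the ICE table, Ka = x²/(0.19 − x) = 1.74 × 10^-11.
Neglecting x in the denominator: x = √(1.74 × 10^-11 × 0.19) = 1.82 × 10^-6 M
(x/C₀ = 0.00096% < 5%, so the approximation holds.)
pH = −log(1.82 × 10^-6) = 5.74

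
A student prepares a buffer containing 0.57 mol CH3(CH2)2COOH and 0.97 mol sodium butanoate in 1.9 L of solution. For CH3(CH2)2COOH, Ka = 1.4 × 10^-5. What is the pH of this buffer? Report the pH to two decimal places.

pH = 5.08

pKa = −log(1.4 × 10^-5) = 4.854
Henderson–Hasselbalch: pH = pKa + log([CH3(CH2)2COO-]/[CH3(CH2)2COOH]) = 4.854 + log(0.97/0.57)
pH = 4.854 + (+0.231) = 5.08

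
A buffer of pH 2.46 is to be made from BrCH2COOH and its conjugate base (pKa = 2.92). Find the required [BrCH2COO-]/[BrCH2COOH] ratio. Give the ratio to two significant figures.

pH = pKa + log(r) ⇒ log(r) = 2.46 − 2.92 = -0.46
r = [BrCH2COO-]/[BrCH2COOH] = 10^(-0.46) = 0.347

ratio = 0.35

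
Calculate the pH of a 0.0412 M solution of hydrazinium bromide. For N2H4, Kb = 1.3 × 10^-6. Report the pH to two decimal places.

N2H5+ is the conjugate acid of the weak base N2H4.
Ka = Kw/Kb = 1.0×10^-14 / 1.3 × 10^-6 = 7.69 × 10^-9
Ka = x²/(0.0412 − x) = 7.69 × 10^-9
Neglecting x in the denominator: x = √(7.69 × 10^-9 × 0.0412) = 1.78 × 10^-5 M
(x/C₀ = 0.043% < 5%, so the approximation holds.)
pH = −log[H+] = −log(1.78 × 10^-5) = 4.75

pH = 4.75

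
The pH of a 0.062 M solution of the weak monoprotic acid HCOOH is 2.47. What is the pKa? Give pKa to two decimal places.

pKa = 3.71

[H+] = 10^(-2.47) = 3.39 × 10^-3 M
At equilibrium [HA] = 0.062 − 3.39 × 10^-3 = 5.86 × 10^-2 M
Ka = [H+][A-]/[HA] = (3.39 × 10^-3)² / 5.86 × 10^-2 = 1.96 × 10^-4
pKa = -log(1.96 × 10^-4) = 3.71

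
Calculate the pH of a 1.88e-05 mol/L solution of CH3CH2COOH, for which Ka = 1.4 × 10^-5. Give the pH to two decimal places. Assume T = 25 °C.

CH3CH2COOH ⇌ CH3CH2COO- + H+
From the ICE table, Ka = x²/(1.88e-05 − x) = 1.4 × 10^-5.
Here C₀/Ka ≈ 1.34, so the small-x approximation fails. Use the quadratic:
x = [−1.4e-05 + √(1.4e-05² + 1.05e-09)]/2 = 1.07 × 10^-5 M
pH = −log[H+] = −log(1.07 × 10^-5) = 4.97

pH = 4.97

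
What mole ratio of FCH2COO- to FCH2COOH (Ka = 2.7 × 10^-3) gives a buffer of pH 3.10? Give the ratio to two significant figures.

ratio = 3.4

pKa = -log(2.7 × 10^-3) = 2.569
pH = pKa + log(r) ⇒ log(r) = 3.10 − 2.569 = +0.531
r = [FCH2COO-]/[FCH2COOH] = 10^(+0.531) = 3.4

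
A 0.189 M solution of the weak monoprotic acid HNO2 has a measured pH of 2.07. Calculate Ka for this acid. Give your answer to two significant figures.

Ka = 4.0 × 10^-4

[H+] = 10^(-2.07) = 8.51 × 10^-3 M
At equilibrium [HA] = 0.189 − 8.51 × 10^-3 = 1.80 × 10^-1 M
Ka = [H+][A-]/[HA] = (8.51 × 10^-3)² / 1.80 × 10^-1 = 4.0 × 10^-4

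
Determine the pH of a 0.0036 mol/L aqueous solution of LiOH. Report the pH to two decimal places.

LiOH is a strong base; [OH-] = 0.0036 M.
pOH = -log(0.0036) = 2.44
pH = 14.00 - 2.44 = 11.56

pH = 11.56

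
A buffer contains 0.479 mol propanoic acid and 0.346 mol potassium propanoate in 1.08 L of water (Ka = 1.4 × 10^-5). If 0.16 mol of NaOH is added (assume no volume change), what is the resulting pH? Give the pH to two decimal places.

pH = 5.05

OH- converts CH3CH2COOH to CH3CH2COO-: CH3CH2COOH → 0.319 mol, CH3CH2COO- → 0.506 mol.
pKa = −log(1.4 × 10^-5) = 4.854
pH = pKa + log([A⁻]/[HA]) = 4.854 + log(0.506/0.319) = 4.854 +0.200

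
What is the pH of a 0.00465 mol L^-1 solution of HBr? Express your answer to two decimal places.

pH = 2.33

HBr is a strong acid and dissociates completely, so [H+] = 0.00465 M.
pH = -log(0.00465) = 2.33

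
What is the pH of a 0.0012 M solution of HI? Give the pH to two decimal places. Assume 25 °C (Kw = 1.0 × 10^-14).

HI is a strong acid and dissociates completely, so [H+] = 0.0012 M.
pH = -log(0.0012) = 2.92

pH = 2.92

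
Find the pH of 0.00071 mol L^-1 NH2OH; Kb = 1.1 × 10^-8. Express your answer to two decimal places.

pH = 8.45

NH2OH + H2O ⇌ NH3OH+ + OH-
Kb = [OH-]²/(0.00071 − [OH-]) = 1.1 × 10^-8
Assume [OH-] ≪ 0.00071: [OH-] ≈ √(1.1 × 10^-8 × 0.00071) = 2.79 × 10^-6 M
Check: 0.39% ionized — well under 5%, approximation valid.
pOH = 5.55, so pH = 14.00 − pOH = 8.45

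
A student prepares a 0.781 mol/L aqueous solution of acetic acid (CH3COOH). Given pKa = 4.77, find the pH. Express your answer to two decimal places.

pH = 2.44

CH3COOH ⇌ CH3COO- + H+
Ka = 10^(−4.77) = 1.70 × 10^-5
Ka = x²/(0.781 − x) = 1.70 × 10^-5
Neglecting x in the denominator: x = √(1.70 × 10^-5 × 0.781) = 3.64 × 10^-3 M
pH = −log(3.64 × 10^-3) = 2.44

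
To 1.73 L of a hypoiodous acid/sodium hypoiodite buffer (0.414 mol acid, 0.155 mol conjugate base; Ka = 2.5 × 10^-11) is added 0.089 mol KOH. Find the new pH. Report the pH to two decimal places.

pH = 10.48

After neutralization: n(HOI) = 0.325 mol, n(OI-) = 0.244 mol.
pKa = −log(2.5 × 10^-11) = 10.602
Henderson–Hasselbalch with mole ratio 0.244/0.325: pH = 10.602 + (-0.124)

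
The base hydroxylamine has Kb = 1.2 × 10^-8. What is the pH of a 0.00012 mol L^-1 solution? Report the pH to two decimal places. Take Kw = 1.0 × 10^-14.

NH2OH + H2O ⇌ NH3OH+ + OH-
Let x = [OH-] at equilibrium. Kb = x²/(0.00012 − x).
Neglecting x in the denominator: x = √(1.2 × 10^-8 × 0.00012) = 1.20 × 10^-6 M
(x/C₀ = 1% < 5%, so the approximation holds.)
pOH = −log(1.20 × 10^-6) = 5.92; pH = 14.00 − 5.92 = 8.08

pH = 8.08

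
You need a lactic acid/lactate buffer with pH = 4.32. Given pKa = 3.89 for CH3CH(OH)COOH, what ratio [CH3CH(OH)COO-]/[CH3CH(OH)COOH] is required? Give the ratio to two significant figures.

ratio = 2.7

pH = pKa + log(r) ⇒ log(r) = 4.32 − 3.89 = +0.43
r = [CH3CH(OH)COO-]/[CH3CH(OH)COOH] = 10^(+0.43) = 2.69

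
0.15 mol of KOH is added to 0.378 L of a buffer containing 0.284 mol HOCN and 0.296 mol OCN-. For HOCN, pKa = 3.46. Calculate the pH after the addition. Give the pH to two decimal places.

pH = 3.98

OH- converts HOCN to OCN-: HOCN → 0.134 mol, OCN- → 0.446 mol.
Henderson–Hasselbalch with mole ratio 0.446/0.134: pH = 3.46 + (+0.522)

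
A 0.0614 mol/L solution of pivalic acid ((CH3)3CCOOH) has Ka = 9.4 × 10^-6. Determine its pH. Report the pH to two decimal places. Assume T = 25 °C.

pH = 3.12

(CH3)3CCOOH ⇌ (CH3)3CCOO- + H+
Let x = [H+] at equilibrium. Ka = x²/(0.0614 − x).
Since Ka ≪ C₀, x ≈ √(Ka·C₀) = 7.60 × 10^-4 M.
pH = −log[H+] = −log(7.60 × 10^-4) = 3.12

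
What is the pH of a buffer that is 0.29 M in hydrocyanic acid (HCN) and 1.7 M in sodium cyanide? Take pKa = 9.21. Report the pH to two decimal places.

pH = 9.98

pH = pKa + log([A⁻]/[HA]) = 9.21 + log(1.7/0.29)
pH = 9.21 + (+0.768) = 9.98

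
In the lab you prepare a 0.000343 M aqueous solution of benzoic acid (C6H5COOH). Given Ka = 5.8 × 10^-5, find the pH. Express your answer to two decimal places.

C6H5COOH ⇌ C6H5COO- + H+
Ka = x²/(0.000343 − x) = 5.8 × 10^-5
Here C₀/Ka ≈ 5.91, so the small-x approximation fails. Use the quadratic:
x = [−5.8e-05 + √(5.8e-05² + 7.96e-08)]/2 = 1.15 × 10^-4 M
pH = −log[H+] = −log(1.15 × 10^-4) = 3.94

pH = 3.94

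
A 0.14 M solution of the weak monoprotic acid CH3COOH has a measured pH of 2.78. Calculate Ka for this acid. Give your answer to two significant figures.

Ka = 2.0 × 10^-5

[H+] = 10^(-2.78) = 1.66 × 10^-3 M
At equilibrium [HA] = 0.14 − 1.66 × 10^-3 = 1.38 × 10^-1 M
Ka = [H+][A-]/[HA] = (1.66 × 10^-3)² / 1.38 × 10^-1 = 2.0 × 10^-5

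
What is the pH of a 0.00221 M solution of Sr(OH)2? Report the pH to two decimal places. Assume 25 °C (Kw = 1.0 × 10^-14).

Sr(OH)2 is a strong base (each formula unit releases 2 OH-); [OH-] = 0.00442 M.
pOH = -log(0.00442) = 2.35
pH = 14.00 - 2.35 = 11.65

pH = 11.65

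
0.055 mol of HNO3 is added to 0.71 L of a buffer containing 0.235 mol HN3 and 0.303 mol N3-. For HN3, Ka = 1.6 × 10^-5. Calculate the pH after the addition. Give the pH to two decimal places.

pH = 4.73

After neutralization: n(HN3) = 0.29 mol, n(N3-) = 0.248 mol.
pKa = −log(1.6 × 10^-5) = 4.796
pH = pKa + log([A⁻]/[HA]) = 4.796 + log(0.248/0.29) = 4.796 -0.068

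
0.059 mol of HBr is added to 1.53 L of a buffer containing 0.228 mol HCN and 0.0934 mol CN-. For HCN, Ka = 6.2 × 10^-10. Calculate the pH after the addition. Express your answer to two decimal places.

After neutralization: n(HCN) = 0.287 mol, n(CN-) = 0.0344 mol.
pKa = −log(6.2 × 10^-10) = 9.208
Henderson–Hasselbalch with mole ratio 0.0344/0.287: pH = 9.208 + (-0.921)

pH = 8.29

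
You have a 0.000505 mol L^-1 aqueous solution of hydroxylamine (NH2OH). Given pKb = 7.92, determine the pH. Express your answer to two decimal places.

pH = 8.39

NH2OH + H2O ⇌ NH3OH+ + OH-
Kb = 10^(−7.92) = 1.20 × 10^-8
Kb = [OH-]²/(0.000505 − [OH-]) = 1.20 × 10^-8
Assume [OH-] ≪ 0.000505: [OH-] ≈ √(1.20 × 10^-8 × 0.000505) = 2.46 × 10^-6 M
Check: 0.49% ionized — well under 5%, approximation valid.
pOH = −log(2.46 × 10^-6) = 5.61; pH = 14.00 − 5.61 = 8.39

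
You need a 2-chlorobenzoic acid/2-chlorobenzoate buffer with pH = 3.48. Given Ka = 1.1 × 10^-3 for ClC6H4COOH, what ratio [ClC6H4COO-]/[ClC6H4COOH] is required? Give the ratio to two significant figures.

pKa = -log(1.1 × 10^-3) = 2.959
pH = pKa + log(r) ⇒ log(r) = 3.48 − 2.959 = +0.521
r = [ClC6H4COO-]/[ClC6H4COOH] = 10^(+0.521) = 3.32

ratio = 3.3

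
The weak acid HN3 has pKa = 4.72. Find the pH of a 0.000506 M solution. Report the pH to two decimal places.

HN3 ⇌ N3- + H+
Ka = 10^(−4.72) = 1.91 × 10^-5
Ka = x²/(0.000506 − x) = 1.91 × 10^-5
Here C₀/Ka ≈ 26.5, so the small-x approximation fails. Use the quadratic:
x = [−1.91e-05 + √(1.91e-05² + 3.87e-08)]/2 = 8.92 × 10^-5 M
pH = −log[H+] = −log(8.92 × 10^-5) = 4.05

pH = 4.05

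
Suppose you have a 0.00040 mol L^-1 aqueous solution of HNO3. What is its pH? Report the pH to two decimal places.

pH = 3.40

HNO3 is a strong acid and dissociates completely, so [H+] = 0.00040 M.
pH = -log(0.0004) = 3.40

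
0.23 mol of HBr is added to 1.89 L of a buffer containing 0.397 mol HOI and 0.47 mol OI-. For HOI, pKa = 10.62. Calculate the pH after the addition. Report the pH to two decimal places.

After neutralization: n(HOI) = 0.627 mol, n(OI-) = 0.24 mol.
pH = pKa + log(n_OI-/n_HOI) = 10.62 + log(0.24/0.627) = 10.62 + (-0.417)

pH = 10.20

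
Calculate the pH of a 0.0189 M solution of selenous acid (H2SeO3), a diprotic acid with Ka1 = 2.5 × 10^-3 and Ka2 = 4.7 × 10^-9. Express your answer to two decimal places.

pH = 2.24

Since Ka1 ≫ Ka2, the first ionization dominates [H+].
Ka1 = x²/(0.0189 − x) = 2.5 × 10^-3
Solving the quadratic: x = (−Ka1 + √(Ka1² + 4·Ka1·C₀))/2 = 5.74 × 10^-3 M
pH = −log(5.74 × 10^-3) = 2.24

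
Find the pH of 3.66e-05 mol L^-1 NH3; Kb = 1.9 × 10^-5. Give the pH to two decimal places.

pH = 9.27

NH3 + H2O ⇌ NH4+ + OH-
Let x = [OH-] at equilibrium. Kb = x²/(3.66e-05 − x).
Here C₀/Kb ≈ 1.93, so the small-x approximation fails. Use the quadratic:
x = [−1.9e-05 + √(1.9e-05² + 2.78e-09)]/2 = 1.85 × 10^-5 M
pOH = 4.73, so pH = 14.00 − pOH = 9.27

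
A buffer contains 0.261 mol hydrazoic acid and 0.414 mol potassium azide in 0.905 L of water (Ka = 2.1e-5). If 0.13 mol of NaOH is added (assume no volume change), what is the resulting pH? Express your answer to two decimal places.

pH = 5.30

OH- converts HN3 to N3-: HN3 → 0.131 mol, N3- → 0.544 mol.
pKa = −log(2.1 × 10^-5) = 4.678
pH = pKa + log([A⁻]/[HA]) = 4.678 + log(0.544/0.131) = 4.678 +0.618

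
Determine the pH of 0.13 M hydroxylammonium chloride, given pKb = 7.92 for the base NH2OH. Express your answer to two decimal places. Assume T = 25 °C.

pH = 3.48

NH3OH+ is the conjugate acid of the weak base NH2OH.
Kb = 10^(−7.92) = 1.20 × 10^-8
Ka = Kw/Kb = 1.0×10^-14 / 1.20 × 10^-8 = 8.33 × 10^-7
Let x = [H+] at equilibrium. Ka = x²/(0.13 − x).
Assume x ≪ 0.13: x ≈ √(8.33 × 10^-7 × 0.13) = 3.29 × 10^-4 M
pH = −log(3.29 × 10^-4) = 3.48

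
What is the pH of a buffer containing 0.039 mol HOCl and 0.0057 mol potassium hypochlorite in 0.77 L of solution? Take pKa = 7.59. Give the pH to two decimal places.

pH = 6.75

pH = pKa + log([A⁻]/[HA]) = 7.59 + log(0.0057/0.039)
pH = 7.59 + (-0.835) = 6.75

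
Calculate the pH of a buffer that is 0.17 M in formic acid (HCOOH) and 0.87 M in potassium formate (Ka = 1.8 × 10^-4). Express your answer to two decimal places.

pH = 4.45

pKa = −log(1.8 × 10^-4) = 3.745
Henderson–Hasselbalch: pH = pKa + log([HCOO-]/[HCOOH]) = 3.745 + log(0.87/0.17)
pH = 3.745 + (+0.709) = 4.45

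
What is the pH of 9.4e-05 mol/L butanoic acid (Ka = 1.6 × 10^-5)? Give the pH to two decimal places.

CH3(CH2)2COOH ⇌ CH3(CH2)2COO- + H+
Let x = [H+] at equilibrium. Ka = x²/(9.4e-05 − x).
Here C₀/Ka ≈ 5.88, so the small-x approximation fails. Use the quadratic:
x = (−Ka + √(Ka² + 4·Ka·C₀))/2 = 3.16 × 10^-5 M
pH = −log(3.16 × 10^-5) = 4.50

pH = 4.50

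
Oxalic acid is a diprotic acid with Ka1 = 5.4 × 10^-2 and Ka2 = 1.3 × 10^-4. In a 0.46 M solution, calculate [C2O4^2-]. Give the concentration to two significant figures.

1.3 × 10^-4 M

First ionization gives [H+] ≈ [HC2O4-] = 1.33 × 10^-1 M.
Second step: Ka2 = [H+][C2O4^2-]/[HC2O4-] ≈ [C2O4^2-] (since [H+] ≈ [HC2O4-]).
So [C2O4^2-] ≈ Ka2.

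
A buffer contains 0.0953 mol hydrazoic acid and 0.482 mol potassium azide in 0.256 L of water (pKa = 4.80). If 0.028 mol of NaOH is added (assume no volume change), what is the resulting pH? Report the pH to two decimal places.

pH = 5.68

After neutralization: n(HN3) = 0.0673 mol, n(N3-) = 0.51 mol.
pH = pKa + log([A⁻]/[HA]) = 4.80 + log(0.51/0.0673) = 4.80 +0.880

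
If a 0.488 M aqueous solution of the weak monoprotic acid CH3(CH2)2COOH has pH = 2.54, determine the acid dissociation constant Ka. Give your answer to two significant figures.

[H+] = 10^(-2.54) = 2.88 × 10^-3 M
At equilibrium [HA] = 0.488 − 2.88 × 10^-3 = 4.85 × 10^-1 M
Ka = [H+][A-]/[HA] = (2.88 × 10^-3)² / 4.85 × 10^-1 = 1.7 × 10^-5

Ka = 1.7 × 10^-5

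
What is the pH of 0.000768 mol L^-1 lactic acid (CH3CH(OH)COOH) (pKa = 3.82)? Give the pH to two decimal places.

pH = 3.56

CH3CH(OH)COOH ⇌ CH3CH(OH)COO- + H+
Ka = 10^(−3.82) = 1.51 × 10^-4
Ka = [H+]²/(0.000768 − [H+]) = 1.51 × 10^-4
Here C₀/Ka ≈ 5.09, so the small-[H+] approximation fails. Use the quadratic:
[H+] = [−0.000151 + √(0.000151² + 4.64e-07)]/2 = 2.73 × 10^-4 M
pH = −log[H+] = −log(2.73 × 10^-4) = 3.56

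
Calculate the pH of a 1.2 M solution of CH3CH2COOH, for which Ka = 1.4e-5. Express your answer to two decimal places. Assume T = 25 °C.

pH = 2.39

CH3CH2COOH ⇌ CH3CH2COO- + H+
Ka = [H+]²/(1.2 − [H+]) = 1.4 × 10^-5
Neglecting [H+] in the denominator: [H+] = √(1.4 × 10^-5 × 1.2) = 4.10 × 10^-3 M
Check: 0.34% ionized — well under 5%, approximation valid.
pH = −log(4.10 × 10^-3) = 2.39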